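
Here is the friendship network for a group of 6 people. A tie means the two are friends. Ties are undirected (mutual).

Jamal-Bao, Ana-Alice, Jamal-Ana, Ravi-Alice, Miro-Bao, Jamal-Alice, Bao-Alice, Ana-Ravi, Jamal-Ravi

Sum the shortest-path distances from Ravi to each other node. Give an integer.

Distances from Ravi: Alice:1, Ana:1, Bao:2, Jamal:1, Miro:3.
Sum = 1 + 1 + 2 + 1 + 3 = 8.

8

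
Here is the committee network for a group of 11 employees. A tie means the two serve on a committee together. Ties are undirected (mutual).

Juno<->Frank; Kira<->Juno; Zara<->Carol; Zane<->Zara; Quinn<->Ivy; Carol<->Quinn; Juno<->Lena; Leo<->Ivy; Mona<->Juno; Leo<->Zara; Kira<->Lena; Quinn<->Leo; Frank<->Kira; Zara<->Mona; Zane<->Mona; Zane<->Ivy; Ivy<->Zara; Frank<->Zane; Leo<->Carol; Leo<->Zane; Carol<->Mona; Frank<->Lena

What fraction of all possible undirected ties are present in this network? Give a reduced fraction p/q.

There are 22 edges and 11 nodes, so the maximum possible is C(11,2) = 55.
Density = 22/55 = 2/5.

2/5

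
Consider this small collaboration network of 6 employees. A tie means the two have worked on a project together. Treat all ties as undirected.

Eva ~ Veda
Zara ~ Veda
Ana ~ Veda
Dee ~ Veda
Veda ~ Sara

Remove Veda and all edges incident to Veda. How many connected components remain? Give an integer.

5

Without Veda, the remaining ties split the others into: {Ana}; {Sara}; {Eva}; {Zara}; {Dee}.
That's 5 separate components.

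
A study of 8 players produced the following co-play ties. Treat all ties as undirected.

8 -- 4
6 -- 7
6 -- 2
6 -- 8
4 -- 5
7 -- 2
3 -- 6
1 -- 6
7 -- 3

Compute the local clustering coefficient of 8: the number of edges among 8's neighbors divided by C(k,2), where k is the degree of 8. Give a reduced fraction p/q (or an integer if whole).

8's neighbors: 4 and 6 (k = 2).
Possible neighbor pairs: C(2,2) = 1. Edges among them: none → e = 0.
Clustering(8) = 0/1.

0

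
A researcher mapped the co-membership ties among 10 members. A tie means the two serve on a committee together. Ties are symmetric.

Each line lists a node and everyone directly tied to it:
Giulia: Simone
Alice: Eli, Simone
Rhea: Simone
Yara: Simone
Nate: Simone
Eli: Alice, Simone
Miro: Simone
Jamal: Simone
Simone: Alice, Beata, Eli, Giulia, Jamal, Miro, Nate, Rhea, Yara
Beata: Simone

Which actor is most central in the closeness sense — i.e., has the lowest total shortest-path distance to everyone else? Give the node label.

Simone

Farness (sum of distances to all others) for each node — Alice:16, Beata:17, Eli:16, Giulia:17, Jamal:17, Miro:17, Nate:17, Rhea:17, Simone:9, Yara:17.
The smallest farness is 9, for Simone, so Simone has the highest closeness.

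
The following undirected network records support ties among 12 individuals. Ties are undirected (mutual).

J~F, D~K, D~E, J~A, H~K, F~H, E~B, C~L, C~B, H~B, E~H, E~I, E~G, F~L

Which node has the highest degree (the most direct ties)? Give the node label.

E

Degrees — A:1, B:3, C:2, D:2, E:5, F:3, G:1, H:4, I:1, J:2, K:2, L:2.
The maximum is 5, attained only by E.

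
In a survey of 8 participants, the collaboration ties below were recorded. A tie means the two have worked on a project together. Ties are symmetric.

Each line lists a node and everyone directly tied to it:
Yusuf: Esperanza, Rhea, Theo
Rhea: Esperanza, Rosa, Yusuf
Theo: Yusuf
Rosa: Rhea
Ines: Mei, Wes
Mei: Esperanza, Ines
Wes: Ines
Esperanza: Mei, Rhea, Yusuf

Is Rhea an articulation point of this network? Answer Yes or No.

Removing Rhea leaves {Rosa} with no path to {Esperanza, Ines, Mei, Theo, Wes, and Yusuf}, so the network splits into 2 components. Rhea is a cut vertex.

Yes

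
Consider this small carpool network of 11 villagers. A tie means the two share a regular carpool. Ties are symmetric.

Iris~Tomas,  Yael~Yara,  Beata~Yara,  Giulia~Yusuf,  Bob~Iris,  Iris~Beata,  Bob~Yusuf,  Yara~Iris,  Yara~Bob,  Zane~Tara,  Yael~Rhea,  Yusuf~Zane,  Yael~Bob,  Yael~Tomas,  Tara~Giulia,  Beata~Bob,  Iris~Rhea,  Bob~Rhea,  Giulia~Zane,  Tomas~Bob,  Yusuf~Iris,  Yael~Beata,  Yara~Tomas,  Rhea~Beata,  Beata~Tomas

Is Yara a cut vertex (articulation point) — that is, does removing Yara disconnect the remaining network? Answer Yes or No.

No

Even without Yara, every remaining node can still reach every other (the residual graph is connected), so Yara is not a cut vertex.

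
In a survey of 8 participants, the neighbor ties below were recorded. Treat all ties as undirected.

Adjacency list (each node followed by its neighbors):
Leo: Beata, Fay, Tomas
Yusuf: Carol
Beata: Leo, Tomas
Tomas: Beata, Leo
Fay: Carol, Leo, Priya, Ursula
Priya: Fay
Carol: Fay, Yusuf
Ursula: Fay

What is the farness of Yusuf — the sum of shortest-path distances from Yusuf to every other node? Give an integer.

20

Distances from Yusuf: Beata:4, Carol:1, Fay:2, Leo:3, Priya:3, Tomas:4, Ursula:3.
Sum = 4 + 1 + 2 + 3 + 3 + 4 + 3 = 20.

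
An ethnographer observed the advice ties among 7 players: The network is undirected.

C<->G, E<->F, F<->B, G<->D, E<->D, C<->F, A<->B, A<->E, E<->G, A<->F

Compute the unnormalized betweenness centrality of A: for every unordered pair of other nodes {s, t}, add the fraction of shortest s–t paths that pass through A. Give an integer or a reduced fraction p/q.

4/3

Pairs whose geodesics pass through A — E–B: 1/2; D–B: 1/2; G–B: 1/3.
All other pairs contribute 0.
Summing the contributions gives betweenness(A) = 4/3.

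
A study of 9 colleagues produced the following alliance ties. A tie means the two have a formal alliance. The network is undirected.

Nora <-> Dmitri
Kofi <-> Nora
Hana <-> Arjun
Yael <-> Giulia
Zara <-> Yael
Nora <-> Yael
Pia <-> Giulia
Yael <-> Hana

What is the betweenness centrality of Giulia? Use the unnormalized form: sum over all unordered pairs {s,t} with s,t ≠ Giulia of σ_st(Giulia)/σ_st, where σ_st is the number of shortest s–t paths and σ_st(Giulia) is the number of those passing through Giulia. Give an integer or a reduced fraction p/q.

7

Pairs whose geodesics pass through Giulia — Nora–Pia: 1; Pia–Arjun: 1; Pia–Kofi: 1; Pia–Dmitri: 1; Pia–Yael: 1; Pia–Hana: 1; Pia–Zara: 1.
All other pairs contribute 0.
Summing the contributions gives betweenness(Giulia) = 7.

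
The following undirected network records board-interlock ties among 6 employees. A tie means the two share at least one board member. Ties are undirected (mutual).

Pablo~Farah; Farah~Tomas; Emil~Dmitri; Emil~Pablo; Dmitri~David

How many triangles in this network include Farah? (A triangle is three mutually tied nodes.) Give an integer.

0

Farah's neighbors are Pablo and Tomas, but none of them are tied to each other, so no triangle contains Farah.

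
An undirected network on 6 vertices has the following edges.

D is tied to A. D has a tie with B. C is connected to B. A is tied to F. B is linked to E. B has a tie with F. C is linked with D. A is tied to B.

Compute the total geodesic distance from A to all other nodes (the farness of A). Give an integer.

Distances from A: B:1, C:2, D:1, E:2, F:1.
Sum = 1 + 2 + 1 + 2 + 1 = 7.

7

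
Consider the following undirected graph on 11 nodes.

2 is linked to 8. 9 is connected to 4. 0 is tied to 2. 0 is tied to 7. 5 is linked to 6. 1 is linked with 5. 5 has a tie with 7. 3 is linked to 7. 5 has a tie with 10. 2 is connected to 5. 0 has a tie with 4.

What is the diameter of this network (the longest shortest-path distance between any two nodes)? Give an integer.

5

Eccentricity of each node (its greatest distance to any other): 0:3, 1:5, 2:3, 3:4, 4:4, 5:4, 6:5, 7:3, 8:4, 9:5, 10:5.
The maximum eccentricity is 5, realized for instance by the pair 9–6 via 9 – 4 – 0 – 2 – 5 – 6. So the diameter is 5.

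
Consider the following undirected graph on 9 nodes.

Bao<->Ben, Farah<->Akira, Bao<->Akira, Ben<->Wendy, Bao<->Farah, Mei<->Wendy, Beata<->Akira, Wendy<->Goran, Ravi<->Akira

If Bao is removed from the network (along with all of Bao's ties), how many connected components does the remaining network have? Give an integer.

Without Bao, the remaining ties split the others into: {Ben, Goran, Mei, Wendy}; {Akira, Beata, Farah, Ravi}.
That's 2 separate components.

2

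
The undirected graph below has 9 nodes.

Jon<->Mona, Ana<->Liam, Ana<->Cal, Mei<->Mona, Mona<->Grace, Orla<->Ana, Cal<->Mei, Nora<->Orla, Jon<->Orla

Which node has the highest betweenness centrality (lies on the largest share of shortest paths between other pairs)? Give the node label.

Orla

Unnormalized betweenness of each node: Ana:21/2, Cal:5, Grace:0, Jon:7, Liam:0, Mei:9/2, Mona:19/2, Nora:0, Orla:23/2.
Orla has the largest value, 23/2, making it the main broker — the node through which the most shortest paths run.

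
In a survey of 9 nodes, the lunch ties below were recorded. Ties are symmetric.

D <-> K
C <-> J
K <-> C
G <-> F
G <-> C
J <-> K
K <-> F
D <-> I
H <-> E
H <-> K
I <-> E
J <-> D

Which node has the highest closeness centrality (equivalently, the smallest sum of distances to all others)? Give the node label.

Farness (sum of distances to all others) for each node — C:15, D:14, E:19, F:16, G:20, H:15, I:18, J:14, K:11.
The smallest farness is 11, for K, so K has the highest closeness.

K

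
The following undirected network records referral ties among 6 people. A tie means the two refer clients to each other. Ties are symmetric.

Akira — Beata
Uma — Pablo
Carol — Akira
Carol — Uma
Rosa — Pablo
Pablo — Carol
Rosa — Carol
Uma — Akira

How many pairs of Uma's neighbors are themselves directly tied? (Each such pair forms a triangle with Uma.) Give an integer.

Uma's neighbors: Akira, Carol, and Pablo.
Neighbor pairs that are themselves tied: Uma–Akira–Carol; Uma–Carol–Pablo. Each forms one triangle with Uma, for 2 in total.

2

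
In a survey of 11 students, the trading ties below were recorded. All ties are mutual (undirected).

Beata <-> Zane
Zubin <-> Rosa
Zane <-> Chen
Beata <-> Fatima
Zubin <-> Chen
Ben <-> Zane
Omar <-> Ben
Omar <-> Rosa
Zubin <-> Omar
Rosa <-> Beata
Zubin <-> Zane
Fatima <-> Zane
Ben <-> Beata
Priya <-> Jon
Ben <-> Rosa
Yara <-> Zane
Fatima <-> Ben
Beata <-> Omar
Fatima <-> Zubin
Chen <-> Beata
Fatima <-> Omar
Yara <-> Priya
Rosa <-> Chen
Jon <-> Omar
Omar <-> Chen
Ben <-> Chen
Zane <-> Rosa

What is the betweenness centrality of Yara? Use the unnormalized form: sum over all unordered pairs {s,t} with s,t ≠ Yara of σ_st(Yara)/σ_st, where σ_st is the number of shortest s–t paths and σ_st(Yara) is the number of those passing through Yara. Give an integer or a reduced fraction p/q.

29/7

Pairs whose geodesics pass through Yara — Zubin–Priya: 1/2; Fatima–Priya: 1/2; Chen–Priya: 1/2; Ben–Priya: 1/2; Beata–Priya: 1/2; Rosa–Priya: 1/2; Zane–Priya: 1; Zane–Jon: 1/7.
All other pairs contribute 0.
Summing the contributions gives betweenness(Yara) = 29/7.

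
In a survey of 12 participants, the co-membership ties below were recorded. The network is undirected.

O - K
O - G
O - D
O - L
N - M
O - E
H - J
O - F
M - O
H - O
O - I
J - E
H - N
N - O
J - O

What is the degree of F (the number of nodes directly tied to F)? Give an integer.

F is directly tied to O. That is 1 neighbor, so the degree of F is 1.

1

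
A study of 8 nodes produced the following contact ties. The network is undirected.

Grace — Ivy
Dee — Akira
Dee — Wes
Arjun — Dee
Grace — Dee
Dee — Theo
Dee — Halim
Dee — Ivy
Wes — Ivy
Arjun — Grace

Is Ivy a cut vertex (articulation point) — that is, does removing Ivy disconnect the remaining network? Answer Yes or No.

No

Even without Ivy, every remaining node can still reach every other (the residual graph is connected), so Ivy is not a cut vertex.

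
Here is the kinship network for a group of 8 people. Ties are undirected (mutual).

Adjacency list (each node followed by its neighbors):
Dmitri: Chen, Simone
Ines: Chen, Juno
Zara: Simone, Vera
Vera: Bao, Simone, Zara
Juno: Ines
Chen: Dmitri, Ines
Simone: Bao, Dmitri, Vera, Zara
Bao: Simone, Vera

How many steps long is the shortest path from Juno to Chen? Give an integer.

2

One shortest route is Juno – Ines – Chen, which uses 2 edges, and Juno and Chen are not directly tied, so nothing shorter exists. So d(Juno,Chen) = 2.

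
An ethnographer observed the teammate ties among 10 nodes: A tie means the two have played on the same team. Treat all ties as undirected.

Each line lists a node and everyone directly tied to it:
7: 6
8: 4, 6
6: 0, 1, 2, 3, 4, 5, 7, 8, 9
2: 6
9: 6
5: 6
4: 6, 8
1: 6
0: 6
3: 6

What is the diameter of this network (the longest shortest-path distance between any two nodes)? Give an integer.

Eccentricity of each node (its greatest distance to any other): 0:2, 1:2, 2:2, 3:2, 4:2, 5:2, 6:1, 7:2, 8:2, 9:2.
The maximum eccentricity is 2, realized for instance by the pair 9–2 via 9 – 6 – 2. So the diameter is 2.

2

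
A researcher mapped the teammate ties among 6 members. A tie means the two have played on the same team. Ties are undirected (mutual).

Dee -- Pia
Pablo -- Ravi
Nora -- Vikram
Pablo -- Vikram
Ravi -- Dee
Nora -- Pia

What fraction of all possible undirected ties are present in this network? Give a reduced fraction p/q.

There are 6 edges and 6 nodes, so the maximum possible is C(6,2) = 15.
Density = 6/15 = 2/5.

2/5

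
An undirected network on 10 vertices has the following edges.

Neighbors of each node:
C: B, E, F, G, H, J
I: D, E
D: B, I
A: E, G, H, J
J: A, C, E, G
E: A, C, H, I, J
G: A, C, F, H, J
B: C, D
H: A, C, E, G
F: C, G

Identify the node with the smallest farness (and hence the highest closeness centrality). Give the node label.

C

Farness (sum of distances to all others) for each node — A:16, B:17, C:12, D:21, E:13, F:18, G:15, H:15, I:18, J:15.
The smallest farness is 12, for C, so C has the highest closeness.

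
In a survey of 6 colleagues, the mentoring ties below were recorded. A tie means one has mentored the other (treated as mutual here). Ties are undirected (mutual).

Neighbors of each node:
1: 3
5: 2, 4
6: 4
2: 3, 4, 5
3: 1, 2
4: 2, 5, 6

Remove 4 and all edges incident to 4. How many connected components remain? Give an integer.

Without 4, the remaining ties split the others into: {1, 2, 3, 5}; {6}.
That's 2 separate components.

2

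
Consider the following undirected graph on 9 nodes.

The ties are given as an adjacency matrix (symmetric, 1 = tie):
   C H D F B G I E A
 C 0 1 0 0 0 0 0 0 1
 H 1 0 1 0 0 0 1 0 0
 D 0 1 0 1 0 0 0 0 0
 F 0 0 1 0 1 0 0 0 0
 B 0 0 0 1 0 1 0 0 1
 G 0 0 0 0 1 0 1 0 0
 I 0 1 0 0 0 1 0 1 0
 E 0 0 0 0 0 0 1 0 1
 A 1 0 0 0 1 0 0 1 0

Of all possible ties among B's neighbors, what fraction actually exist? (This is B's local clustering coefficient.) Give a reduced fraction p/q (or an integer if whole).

B's neighbors: A, F, and G (k = 3).
Possible neighbor pairs: C(3,2) = 3. Edges among them: none → e = 0.
Clustering(B) = 0/3 = 0.

0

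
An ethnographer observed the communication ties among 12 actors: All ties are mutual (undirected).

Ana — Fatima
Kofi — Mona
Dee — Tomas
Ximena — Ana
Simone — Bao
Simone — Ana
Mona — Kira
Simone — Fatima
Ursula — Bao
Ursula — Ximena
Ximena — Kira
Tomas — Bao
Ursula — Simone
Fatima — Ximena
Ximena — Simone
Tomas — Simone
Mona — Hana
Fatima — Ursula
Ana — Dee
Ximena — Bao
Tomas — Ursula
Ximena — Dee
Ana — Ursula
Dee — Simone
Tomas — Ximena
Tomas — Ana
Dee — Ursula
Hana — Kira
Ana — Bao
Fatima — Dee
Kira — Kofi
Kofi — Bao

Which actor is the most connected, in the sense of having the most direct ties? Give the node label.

Degrees — Ana:7, Bao:6, Dee:6, Fatima:5, Hana:2, Kira:4, Kofi:3, Mona:3, Simone:7, Tomas:6, Ursula:7, Ximena:8.
The maximum is 8, attained only by Ximena.

Ximena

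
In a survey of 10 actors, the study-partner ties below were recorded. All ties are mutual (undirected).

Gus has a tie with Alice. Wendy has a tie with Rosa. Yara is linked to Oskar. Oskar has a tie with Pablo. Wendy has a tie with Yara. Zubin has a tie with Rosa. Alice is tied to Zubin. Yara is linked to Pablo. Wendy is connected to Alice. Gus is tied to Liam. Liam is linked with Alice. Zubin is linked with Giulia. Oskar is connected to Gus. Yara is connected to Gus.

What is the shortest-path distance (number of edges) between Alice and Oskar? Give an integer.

2

One shortest route is Alice – Gus – Oskar, which uses 2 edges, and Alice and Oskar are not directly tied, so nothing shorter exists. So d(Alice,Oskar) = 2.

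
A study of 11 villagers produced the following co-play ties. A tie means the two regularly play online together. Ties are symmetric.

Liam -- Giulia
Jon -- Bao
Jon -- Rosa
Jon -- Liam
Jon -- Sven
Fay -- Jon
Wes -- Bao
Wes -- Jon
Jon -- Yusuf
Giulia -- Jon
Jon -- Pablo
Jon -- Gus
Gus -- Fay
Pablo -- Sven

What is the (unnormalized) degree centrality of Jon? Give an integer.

10

Jon is directly tied to Bao, Fay, Giulia, Gus, Liam, Pablo, Rosa, Sven, Wes, and Yusuf. That is 10 neighbors, so the degree of Jon is 10.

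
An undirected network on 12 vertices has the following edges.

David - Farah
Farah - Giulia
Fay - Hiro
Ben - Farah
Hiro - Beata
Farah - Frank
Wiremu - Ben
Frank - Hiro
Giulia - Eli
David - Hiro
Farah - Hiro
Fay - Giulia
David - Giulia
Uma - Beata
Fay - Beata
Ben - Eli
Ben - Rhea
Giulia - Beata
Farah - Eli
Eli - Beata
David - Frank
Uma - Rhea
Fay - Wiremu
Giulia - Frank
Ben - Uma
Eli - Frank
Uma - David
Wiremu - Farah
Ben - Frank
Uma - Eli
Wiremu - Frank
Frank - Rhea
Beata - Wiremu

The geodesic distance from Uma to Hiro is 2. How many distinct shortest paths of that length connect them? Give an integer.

2

The shortest distance is 2. The length-2 paths are: Uma–Beata–Hiro; Uma–David–Hiro.
That gives 2 distinct shortest paths.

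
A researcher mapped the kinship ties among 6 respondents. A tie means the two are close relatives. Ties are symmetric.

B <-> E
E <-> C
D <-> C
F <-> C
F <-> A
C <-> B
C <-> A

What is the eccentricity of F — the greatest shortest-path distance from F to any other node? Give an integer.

Distances from F: A:1, B:2, C:1, D:2, E:2.
The largest is 2 (to D, E, and B), so the eccentricity of F is 2.

2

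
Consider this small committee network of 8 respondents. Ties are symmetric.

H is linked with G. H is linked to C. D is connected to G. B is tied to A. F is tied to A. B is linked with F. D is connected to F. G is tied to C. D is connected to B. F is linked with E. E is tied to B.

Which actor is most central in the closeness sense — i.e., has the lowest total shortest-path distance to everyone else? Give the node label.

D

Farness (sum of distances to all others) for each node — A:17, B:12, C:18, D:11, E:17, F:12, G:13, H:18.
The smallest farness is 11, for D, so D has the highest closeness.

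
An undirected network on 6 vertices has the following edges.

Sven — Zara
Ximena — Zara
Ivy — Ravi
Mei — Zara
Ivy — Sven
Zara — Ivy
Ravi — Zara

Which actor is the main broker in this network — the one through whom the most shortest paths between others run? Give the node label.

Zara

Unnormalized betweenness of each node: Ivy:1/2, Mei:0, Ravi:0, Sven:0, Ximena:0, Zara:15/2.
Zara has the largest value, 15/2, making it the main broker — the node through which the most shortest paths run.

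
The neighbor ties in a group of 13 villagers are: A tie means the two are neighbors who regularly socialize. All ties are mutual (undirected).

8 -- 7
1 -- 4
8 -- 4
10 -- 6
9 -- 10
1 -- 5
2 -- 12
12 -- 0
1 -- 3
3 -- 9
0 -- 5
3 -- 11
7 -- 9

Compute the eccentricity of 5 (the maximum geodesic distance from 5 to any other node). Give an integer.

5

Distances from 5: 0:1, 1:1, 2:3, 3:2, 4:2, 6:5, 7:4, 8:3, 9:3, 10:4, 11:3, 12:2.
The largest is 5 (to 6), so the eccentricity of 5 is 5.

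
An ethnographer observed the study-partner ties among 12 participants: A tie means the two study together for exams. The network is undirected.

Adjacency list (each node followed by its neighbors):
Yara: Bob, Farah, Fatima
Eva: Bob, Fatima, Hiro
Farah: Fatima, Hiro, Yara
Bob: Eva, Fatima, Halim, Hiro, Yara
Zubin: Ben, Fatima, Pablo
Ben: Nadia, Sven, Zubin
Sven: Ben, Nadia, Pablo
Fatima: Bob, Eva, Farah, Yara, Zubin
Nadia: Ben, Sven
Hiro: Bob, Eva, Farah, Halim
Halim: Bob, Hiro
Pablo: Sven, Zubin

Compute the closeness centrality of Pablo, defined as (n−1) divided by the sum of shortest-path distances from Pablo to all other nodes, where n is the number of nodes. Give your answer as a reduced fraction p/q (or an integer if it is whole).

11/28

Distances from Pablo: Ben:2, Bob:3, Eva:3, Farah:3, Fatima:2, Halim:4, Hiro:4, Nadia:2, Sven:1, Yara:3, Zubin:1. Sum = 28.
n = 12, so closeness = 11/28.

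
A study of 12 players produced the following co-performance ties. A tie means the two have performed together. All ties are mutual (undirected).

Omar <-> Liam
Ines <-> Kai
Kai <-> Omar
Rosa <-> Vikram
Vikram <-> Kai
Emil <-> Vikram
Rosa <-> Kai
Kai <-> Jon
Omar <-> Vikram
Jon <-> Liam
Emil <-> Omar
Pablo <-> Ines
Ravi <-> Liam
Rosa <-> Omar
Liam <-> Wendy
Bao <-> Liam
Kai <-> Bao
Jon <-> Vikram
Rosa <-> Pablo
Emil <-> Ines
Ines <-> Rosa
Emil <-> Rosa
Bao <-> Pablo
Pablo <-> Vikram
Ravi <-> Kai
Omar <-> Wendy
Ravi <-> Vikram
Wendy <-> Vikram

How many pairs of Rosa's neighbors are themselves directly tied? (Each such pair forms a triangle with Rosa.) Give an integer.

Rosa's neighbors: Emil, Ines, Kai, Omar, Pablo, and Vikram.
Neighbor pairs that are themselves tied: Rosa–Emil–Ines; Rosa–Emil–Omar; Rosa–Emil–Vikram; Rosa–Ines–Kai; Rosa–Ines–Pablo; Rosa–Kai–Omar; Rosa–Kai–Vikram; Rosa–Omar–Vikram; Rosa–Pablo–Vikram. Each forms one triangle with Rosa, for 9 in total.

9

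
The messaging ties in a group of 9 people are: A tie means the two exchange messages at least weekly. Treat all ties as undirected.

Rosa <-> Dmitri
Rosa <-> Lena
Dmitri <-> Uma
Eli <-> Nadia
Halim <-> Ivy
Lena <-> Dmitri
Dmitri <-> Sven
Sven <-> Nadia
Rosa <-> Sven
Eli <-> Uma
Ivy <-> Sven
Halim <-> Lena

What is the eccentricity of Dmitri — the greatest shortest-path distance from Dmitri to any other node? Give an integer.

2

Distances from Dmitri: Eli:2, Halim:2, Ivy:2, Lena:1, Nadia:2, Rosa:1, Sven:1, Uma:1.
The largest is 2 (to Eli, Halim, Nadia, and Ivy), so the eccentricity of Dmitri is 2.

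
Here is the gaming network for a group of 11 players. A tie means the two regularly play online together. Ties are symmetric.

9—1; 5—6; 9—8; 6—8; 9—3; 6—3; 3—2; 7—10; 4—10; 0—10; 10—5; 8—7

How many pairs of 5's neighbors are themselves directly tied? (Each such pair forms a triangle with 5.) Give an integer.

5's neighbors are 6 and 10, but none of them are tied to each other, so no triangle contains 5.

0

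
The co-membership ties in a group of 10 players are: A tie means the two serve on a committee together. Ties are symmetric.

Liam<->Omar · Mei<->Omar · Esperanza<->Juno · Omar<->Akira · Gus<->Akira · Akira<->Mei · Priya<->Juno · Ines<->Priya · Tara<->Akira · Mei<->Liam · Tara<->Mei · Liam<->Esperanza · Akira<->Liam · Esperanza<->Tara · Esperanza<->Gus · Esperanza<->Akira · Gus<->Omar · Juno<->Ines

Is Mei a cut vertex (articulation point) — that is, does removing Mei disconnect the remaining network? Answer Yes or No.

Even without Mei, every remaining node can still reach every other (the residual graph is connected), so Mei is not a cut vertex.

No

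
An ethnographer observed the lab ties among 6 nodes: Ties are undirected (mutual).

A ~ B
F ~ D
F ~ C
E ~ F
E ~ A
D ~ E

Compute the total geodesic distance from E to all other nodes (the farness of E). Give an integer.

Distances from E: A:1, B:2, C:2, D:1, F:1.
Sum = 1 + 2 + 2 + 1 + 1 = 7.

7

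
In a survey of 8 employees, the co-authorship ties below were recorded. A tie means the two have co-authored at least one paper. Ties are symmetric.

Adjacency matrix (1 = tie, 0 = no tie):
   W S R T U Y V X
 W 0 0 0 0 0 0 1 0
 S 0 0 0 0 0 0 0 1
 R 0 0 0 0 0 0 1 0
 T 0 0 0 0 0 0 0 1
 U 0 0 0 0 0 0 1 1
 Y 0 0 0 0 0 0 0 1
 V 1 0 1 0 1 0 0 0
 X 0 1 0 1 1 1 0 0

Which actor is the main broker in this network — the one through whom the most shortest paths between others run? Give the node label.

X

Unnormalized betweenness of each node: R:0, S:0, T:0, U:12, V:11, W:0, X:15, Y:0.
X has the largest value, 15, making it the main broker — the node through which the most shortest paths run.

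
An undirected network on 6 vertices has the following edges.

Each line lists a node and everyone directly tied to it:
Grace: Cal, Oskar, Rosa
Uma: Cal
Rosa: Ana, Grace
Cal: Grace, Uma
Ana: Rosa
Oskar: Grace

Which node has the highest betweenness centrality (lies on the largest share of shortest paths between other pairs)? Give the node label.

Grace

Unnormalized betweenness of each node: Ana:0, Cal:4, Grace:8, Oskar:0, Rosa:4, Uma:0.
Grace has the largest value, 8, making it the main broker — the node through which the most shortest paths run.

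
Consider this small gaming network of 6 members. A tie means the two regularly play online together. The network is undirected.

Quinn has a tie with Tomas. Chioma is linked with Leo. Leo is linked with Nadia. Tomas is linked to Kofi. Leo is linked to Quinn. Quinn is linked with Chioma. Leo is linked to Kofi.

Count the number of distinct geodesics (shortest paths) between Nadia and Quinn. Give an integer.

1

The shortest distance is 2, and the only length-2 path is Nadia–Leo–Quinn. So there is exactly 1 shortest path.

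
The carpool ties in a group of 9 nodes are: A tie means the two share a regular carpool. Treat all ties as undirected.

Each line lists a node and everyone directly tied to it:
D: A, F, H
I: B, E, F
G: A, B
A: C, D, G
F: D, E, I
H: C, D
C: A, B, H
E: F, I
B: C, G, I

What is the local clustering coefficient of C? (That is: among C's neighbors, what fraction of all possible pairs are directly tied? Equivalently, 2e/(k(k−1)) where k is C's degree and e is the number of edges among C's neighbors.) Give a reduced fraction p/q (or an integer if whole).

C's neighbors: A, B, and H (k = 3).
Possible neighbor pairs: C(3,2) = 3. Edges among them: none → e = 0.
Clustering(C) = 0/3 = 0.

0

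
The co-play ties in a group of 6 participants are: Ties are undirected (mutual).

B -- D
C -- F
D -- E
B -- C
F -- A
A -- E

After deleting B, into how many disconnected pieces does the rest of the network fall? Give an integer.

B's neighbors (C and D) remain reachable from one another through other ties, so the rest of the network stays in one piece.

1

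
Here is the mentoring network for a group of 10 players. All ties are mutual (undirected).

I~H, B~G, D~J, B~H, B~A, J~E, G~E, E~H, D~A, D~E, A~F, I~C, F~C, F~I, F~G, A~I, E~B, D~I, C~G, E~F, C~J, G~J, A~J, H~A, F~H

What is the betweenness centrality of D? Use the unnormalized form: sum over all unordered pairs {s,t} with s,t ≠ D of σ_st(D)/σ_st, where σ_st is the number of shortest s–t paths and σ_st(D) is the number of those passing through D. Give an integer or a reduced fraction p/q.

Pairs whose geodesics pass through D — J–I: 1/3; E–A: 1/5; E–I: 1/3.
All other pairs contribute 0.
Summing the contributions gives betweenness(D) = 13/15.

13/15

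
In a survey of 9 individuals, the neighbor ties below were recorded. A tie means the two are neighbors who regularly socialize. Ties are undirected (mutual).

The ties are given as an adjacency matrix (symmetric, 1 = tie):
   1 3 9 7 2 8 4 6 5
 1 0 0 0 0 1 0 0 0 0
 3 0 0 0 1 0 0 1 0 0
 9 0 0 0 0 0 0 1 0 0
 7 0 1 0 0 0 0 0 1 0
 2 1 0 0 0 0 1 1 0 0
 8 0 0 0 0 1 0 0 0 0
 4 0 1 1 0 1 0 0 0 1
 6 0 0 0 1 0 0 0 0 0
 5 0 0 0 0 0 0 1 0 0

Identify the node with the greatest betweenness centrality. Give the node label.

Unnormalized betweenness of each node: 1:0, 2:13, 3:12, 4:22, 5:0, 6:0, 7:7, 8:0, 9:0.
4 has the largest value, 22, making it the main broker — the node through which the most shortest paths run.

4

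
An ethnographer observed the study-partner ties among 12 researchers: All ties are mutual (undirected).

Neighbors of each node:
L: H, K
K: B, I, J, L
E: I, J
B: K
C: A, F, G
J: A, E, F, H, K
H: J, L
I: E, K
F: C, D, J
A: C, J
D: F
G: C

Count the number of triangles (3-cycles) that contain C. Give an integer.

0

C's neighbors are A, F, and G, but none of them are tied to each other, so no triangle contains C.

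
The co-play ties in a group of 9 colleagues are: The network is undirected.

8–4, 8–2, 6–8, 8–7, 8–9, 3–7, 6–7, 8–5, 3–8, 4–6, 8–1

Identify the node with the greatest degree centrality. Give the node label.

Degrees — 1:1, 2:1, 3:2, 4:2, 5:1, 6:3, 7:3, 8:8, 9:1.
The maximum is 8, attained only by 8.

8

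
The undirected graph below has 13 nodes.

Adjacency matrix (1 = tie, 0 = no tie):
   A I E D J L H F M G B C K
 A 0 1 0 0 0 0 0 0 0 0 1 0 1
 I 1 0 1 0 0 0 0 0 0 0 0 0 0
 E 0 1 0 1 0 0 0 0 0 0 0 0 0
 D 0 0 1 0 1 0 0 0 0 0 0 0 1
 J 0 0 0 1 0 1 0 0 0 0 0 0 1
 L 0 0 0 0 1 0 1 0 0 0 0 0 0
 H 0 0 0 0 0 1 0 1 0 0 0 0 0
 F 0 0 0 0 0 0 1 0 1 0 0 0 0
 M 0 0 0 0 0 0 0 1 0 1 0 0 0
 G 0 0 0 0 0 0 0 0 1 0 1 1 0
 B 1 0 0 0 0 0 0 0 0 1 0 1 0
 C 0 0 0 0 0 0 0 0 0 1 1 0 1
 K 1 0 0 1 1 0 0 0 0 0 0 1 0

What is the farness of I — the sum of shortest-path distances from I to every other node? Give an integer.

35

Distances from I: A:1, B:2, C:3, D:2, E:1, F:5, G:3, H:5, J:3, K:2, L:4, M:4.
Sum = 1 + 2 + 3 + 2 + 1 + 5 + 3 + 5 + 3 + 2 + 4 + 4 = 35.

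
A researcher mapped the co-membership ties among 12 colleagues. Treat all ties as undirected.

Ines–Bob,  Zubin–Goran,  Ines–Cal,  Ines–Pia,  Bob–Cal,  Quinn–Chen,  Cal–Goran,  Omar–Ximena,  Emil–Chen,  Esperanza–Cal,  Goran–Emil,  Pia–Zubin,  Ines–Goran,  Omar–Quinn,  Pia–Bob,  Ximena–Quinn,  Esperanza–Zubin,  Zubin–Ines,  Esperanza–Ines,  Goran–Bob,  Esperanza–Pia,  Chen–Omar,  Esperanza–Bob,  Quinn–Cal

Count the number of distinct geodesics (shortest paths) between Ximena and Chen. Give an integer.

The shortest distance is 2. The length-2 paths are: Ximena–Quinn–Chen; Ximena–Omar–Chen.
That gives 2 distinct shortest paths.

2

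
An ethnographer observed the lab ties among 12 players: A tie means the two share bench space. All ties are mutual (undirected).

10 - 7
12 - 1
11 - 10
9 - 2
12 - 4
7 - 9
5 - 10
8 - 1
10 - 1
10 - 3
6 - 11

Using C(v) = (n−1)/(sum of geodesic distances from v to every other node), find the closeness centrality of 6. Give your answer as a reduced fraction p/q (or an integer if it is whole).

11/37

Distances from 6: 1:3, 2:5, 3:3, 4:5, 5:3, 7:3, 8:4, 9:4, 10:2, 11:1, 12:4. Sum = 37.
n = 12, so closeness = 11/37.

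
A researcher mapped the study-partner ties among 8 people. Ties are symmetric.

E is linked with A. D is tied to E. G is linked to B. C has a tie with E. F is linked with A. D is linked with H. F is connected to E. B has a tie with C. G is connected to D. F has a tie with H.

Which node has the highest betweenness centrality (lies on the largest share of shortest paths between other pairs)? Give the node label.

E

Unnormalized betweenness of each node: A:0, B:1, C:3, D:6, E:9, F:2, G:2, H:1.
E has the largest value, 9, making it the main broker — the node through which the most shortest paths run.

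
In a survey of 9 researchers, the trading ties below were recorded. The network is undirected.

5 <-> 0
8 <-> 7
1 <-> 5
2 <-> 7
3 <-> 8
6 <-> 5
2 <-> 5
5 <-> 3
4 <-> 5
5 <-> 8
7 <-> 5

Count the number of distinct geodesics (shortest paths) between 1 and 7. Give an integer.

1

The shortest distance is 2, and the only length-2 path is 1–5–7. So there is exactly 1 shortest path.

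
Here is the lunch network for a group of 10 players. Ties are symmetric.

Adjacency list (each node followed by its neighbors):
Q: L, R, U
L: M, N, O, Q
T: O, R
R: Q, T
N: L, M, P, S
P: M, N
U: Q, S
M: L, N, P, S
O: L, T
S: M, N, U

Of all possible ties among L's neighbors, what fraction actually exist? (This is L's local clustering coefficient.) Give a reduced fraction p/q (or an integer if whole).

L's neighbors: M, N, O, and Q (k = 4).
Possible neighbor pairs: C(4,2) = 6. Edges among them: M–N → e = 1.
Clustering(L) = 1/6.

1/6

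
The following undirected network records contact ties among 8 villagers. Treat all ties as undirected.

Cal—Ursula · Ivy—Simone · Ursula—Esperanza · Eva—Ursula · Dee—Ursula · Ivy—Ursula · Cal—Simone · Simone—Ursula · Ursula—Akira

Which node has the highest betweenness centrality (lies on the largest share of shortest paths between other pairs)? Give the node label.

Ursula

Unnormalized betweenness of each node: Akira:0, Cal:0, Dee:0, Esperanza:0, Eva:0, Ivy:0, Simone:1/2, Ursula:37/2.
Ursula has the largest value, 37/2, making it the main broker — the node through which the most shortest paths run.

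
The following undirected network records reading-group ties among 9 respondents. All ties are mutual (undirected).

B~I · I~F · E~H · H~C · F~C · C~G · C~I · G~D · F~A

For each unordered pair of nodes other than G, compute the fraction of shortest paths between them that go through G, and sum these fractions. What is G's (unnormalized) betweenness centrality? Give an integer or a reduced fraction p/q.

7

Pairs whose geodesics pass through G — H–D: 1; F–D: 1; E–D: 1; D–C: 1; D–B: 1; D–A: 1; D–I: 1.
All other pairs contribute 0.
Summing the contributions gives betweenness(G) = 7.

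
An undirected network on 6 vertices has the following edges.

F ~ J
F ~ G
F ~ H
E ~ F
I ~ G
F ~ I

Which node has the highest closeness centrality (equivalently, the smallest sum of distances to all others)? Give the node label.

Farness (sum of distances to all others) for each node — E:9, F:5, G:8, H:9, I:8, J:9.
The smallest farness is 5, for F, so F has the highest closeness.

F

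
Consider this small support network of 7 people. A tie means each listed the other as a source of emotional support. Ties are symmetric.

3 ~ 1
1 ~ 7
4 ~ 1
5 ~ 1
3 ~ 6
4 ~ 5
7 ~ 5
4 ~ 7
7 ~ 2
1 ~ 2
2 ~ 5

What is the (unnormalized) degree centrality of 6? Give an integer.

6 is directly tied to 3. That is 1 neighbor, so the degree of 6 is 1.

1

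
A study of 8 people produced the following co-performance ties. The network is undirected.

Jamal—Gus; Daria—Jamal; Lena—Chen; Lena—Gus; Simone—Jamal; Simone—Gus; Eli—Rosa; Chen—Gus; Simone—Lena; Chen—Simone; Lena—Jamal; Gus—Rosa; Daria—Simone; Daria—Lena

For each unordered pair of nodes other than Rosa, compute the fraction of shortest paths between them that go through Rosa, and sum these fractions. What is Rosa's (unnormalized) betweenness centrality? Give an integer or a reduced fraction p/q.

6

Pairs whose geodesics pass through Rosa — Eli–Gus: 1; Eli–Jamal: 1; Eli–Simone: 1; Eli–Lena: 1; Eli–Daria: 3/3; Eli–Chen: 1.
All other pairs contribute 0.
Summing the contributions gives betweenness(Rosa) = 6.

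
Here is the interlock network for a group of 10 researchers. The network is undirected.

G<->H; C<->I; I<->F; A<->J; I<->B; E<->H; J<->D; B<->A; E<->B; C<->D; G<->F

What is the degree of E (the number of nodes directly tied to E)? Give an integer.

E is directly tied to B and H. That is 2 neighbors, so the degree of E is 2.

2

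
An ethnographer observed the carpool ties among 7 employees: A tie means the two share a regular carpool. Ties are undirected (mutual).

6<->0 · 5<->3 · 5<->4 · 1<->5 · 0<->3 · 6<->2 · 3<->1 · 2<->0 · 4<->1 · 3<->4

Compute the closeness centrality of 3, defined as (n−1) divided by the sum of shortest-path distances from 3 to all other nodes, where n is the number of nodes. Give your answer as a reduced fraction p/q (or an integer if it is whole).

3/4

Distances from 3: 0:1, 1:1, 2:2, 4:1, 5:1, 6:2. Sum = 8.
n = 7, so closeness = 6/8 = 3/4.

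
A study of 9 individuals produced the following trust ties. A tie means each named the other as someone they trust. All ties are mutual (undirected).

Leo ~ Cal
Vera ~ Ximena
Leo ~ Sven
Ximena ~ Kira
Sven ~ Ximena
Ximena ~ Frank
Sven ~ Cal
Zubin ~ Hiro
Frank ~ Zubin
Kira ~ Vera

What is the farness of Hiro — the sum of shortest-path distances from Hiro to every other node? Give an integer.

Distances from Hiro: Cal:5, Frank:2, Kira:4, Leo:5, Sven:4, Vera:4, Ximena:3, Zubin:1.
Sum = 5 + 2 + 4 + 5 + 4 + 4 + 3 + 1 = 28.

28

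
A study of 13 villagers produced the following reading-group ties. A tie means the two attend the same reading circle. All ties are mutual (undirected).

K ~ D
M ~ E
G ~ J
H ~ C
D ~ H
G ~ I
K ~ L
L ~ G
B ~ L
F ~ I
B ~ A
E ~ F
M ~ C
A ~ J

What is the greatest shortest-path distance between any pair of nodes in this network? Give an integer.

Eccentricity of each node (its greatest distance to any other): A:6, B:6, C:6, D:5, E:5, F:5, G:5, H:5, I:5, J:6, K:5, L:5, M:6.
The maximum eccentricity is 6, realized for instance by the pair J–C via J – G – L – K – D – H – C. So the diameter is 6.

6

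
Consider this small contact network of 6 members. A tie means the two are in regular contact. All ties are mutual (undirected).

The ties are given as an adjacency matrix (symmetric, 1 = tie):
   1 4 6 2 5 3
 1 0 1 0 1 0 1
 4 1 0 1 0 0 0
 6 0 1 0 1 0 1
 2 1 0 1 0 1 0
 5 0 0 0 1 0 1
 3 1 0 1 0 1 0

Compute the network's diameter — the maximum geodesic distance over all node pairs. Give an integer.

Eccentricity of each node (its greatest distance to any other): 1:2, 2:2, 3:2, 4:3, 5:3, 6:2.
The maximum eccentricity is 3, realized for instance by the pair 4–5 via 4 – 1 – 2 – 5. So the diameter is 3.

3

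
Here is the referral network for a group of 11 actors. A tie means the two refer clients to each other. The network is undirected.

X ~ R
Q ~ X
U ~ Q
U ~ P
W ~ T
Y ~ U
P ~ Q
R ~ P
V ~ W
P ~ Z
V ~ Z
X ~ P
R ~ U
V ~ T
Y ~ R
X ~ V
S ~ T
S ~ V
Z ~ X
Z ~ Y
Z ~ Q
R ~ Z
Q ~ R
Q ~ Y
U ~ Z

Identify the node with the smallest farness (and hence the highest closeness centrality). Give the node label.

Farness (sum of distances to all others) for each node — P:18, Q:17, R:17, S:23, T:22, U:18, V:15, W:23, X:15, Y:19, Z:13.
The smallest farness is 13, for Z, so Z has the highest closeness.

Z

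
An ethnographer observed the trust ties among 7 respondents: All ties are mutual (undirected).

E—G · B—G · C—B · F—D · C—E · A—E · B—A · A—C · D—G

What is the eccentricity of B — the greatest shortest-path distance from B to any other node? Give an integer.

3

Distances from B: A:1, C:1, D:2, E:2, F:3, G:1.
The largest is 3 (to F), so the eccentricity of B is 3.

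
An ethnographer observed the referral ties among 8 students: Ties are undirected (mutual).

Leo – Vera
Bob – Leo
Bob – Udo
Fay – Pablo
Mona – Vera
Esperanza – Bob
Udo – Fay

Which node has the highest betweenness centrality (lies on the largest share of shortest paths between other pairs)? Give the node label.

Unnormalized betweenness of each node: Bob:15, Esperanza:0, Fay:6, Leo:10, Mona:0, Pablo:0, Udo:10, Vera:6.
Bob has the largest value, 15, making it the main broker — the node through which the most shortest paths run.

Bob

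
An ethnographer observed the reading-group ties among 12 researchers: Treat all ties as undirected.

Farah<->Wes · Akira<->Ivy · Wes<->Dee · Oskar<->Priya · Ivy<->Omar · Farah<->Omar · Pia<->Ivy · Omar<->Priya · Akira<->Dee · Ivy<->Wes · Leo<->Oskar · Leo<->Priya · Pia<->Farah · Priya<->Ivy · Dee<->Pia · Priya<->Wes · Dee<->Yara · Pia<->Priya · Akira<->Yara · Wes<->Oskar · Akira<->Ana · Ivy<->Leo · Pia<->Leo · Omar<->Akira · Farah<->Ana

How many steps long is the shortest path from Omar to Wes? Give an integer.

One shortest route is Omar – Farah – Wes, which uses 2 edges, and Omar and Wes are not directly tied, so nothing shorter exists. So d(Omar,Wes) = 2.

2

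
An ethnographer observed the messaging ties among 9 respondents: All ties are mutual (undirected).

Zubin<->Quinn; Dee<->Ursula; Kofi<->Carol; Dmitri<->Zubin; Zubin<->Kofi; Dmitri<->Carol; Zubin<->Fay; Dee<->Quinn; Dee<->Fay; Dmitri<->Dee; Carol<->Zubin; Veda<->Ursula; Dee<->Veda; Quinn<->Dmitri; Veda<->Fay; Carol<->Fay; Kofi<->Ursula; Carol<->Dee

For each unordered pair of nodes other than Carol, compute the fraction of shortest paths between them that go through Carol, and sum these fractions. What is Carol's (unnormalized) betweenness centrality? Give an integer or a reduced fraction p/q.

Pairs whose geodesics pass through Carol — Kofi–Fay: 1/2; Kofi–Dmitri: 1/2; Kofi–Dee: 1/2; Fay–Dmitri: 1/3; Zubin–Dee: 1/4.
All other pairs contribute 0.
Summing the contributions gives betweenness(Carol) = 25/12.

25/12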